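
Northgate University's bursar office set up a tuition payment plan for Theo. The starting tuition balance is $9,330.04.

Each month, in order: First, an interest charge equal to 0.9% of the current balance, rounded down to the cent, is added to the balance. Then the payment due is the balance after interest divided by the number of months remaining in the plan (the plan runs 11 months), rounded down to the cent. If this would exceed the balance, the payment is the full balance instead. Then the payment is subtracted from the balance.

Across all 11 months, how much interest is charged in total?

Month 1: opening $9,330.04; interest $83.97 → $9,414.01; payment $855.81; balance $8,558.20
Month 2: opening $8,558.20; interest $77.02 → $8,635.22; payment $863.52; balance $7,771.70
Month 3: opening $7,771.70; interest $69.94 → $7,841.64; payment $871.29; balance $6,970.35
Month 4: opening $6,970.35; interest $62.73 → $7,033.08; payment $879.13; balance $6,153.95
Month 5: opening $6,153.95; interest $55.38 → $6,209.33; payment $887.04; balance $5,322.29
Month 6: opening $5,322.29; interest $47.90 → $5,370.19; payment $895.03; balance $4,475.16
Month 7: opening $4,475.16; interest $40.27 → $4,515.43; payment $903.08; balance $3,612.35
Month 8: opening $3,612.35; interest $32.51 → $3,644.86; payment $911.21; balance $2,733.65
Month 9: opening $2,733.65; interest $24.60 → $2,758.25; payment $919.41; balance $1,838.84
Month 10: opening $1,838.84; interest $16.54 → $1,855.38; payment $927.69; balance $927.69
Month 11: opening $927.69; interest $8.34 → $936.03; payment $936.03; balance $0.00
Total interest: $83.97 + $77.02 + $69.94 + $62.73 + $55.38 + $47.90 + $40.27 + $32.51 + $24.60 + $16.54 + $8.34 = $519.20

$519.20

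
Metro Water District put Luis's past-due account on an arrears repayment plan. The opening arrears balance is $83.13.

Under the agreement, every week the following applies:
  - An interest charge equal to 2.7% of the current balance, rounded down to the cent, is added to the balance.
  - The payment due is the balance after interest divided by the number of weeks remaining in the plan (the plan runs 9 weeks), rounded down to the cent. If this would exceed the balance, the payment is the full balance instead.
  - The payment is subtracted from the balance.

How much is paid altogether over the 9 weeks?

Week 1: $83.13 +$2.24 interest = $85.37; pay $9.48 → $75.89
Week 2: $75.89 +$2.04 interest = $77.93; pay $9.74 → $68.19
Week 3: $68.19 +$1.84 interest = $70.03; pay $10.00 → $60.03
Week 4: $60.03 +$1.62 interest = $61.65; pay $10.27 → $51.38
Week 5: $51.38 +$1.38 interest = $52.76; pay $10.55 → $42.21
Week 6: $42.21 +$1.13 interest = $43.34; pay $10.83 → $32.51
Week 7: $32.51 +$0.87 interest = $33.38; pay $11.12 → $22.26
Week 8: $22.26 +$0.60 interest = $22.86; pay $11.43 → $11.43
Week 9: $11.43 +$0.30 interest = $11.73; pay $11.73 → $0.00
Total paid: $95.15

$95.15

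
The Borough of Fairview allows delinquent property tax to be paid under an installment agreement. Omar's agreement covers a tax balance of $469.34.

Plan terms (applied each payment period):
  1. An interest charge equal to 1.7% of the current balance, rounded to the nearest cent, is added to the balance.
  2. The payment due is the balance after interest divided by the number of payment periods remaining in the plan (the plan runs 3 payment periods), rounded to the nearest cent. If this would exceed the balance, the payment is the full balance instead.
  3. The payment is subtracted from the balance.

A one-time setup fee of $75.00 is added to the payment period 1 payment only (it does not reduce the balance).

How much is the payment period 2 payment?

Payment period 1: $469.34 +$7.98 interest = $477.32; pay $159.11 (+ $75.00 fee) → $318.21
Payment period 2: $318.21 +$5.41 interest = $323.62; pay $161.81 → $161.81

$161.81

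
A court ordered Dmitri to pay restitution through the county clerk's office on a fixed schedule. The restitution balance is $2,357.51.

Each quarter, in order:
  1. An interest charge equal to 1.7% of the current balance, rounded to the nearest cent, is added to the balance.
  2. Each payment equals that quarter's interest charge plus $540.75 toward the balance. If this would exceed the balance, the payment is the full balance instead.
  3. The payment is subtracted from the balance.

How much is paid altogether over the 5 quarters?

Quarter 1: $2,357.51 +$40.08 interest = $2,397.59; pay $580.83 → $1,816.76
Quarter 2: $1,816.76 +$30.88 interest = $1,847.64; pay $571.63 → $1,276.01
Quarter 3: $1,276.01 +$21.69 interest = $1,297.70; pay $562.44 → $735.26
Quarter 4: $735.26 +$12.50 interest = $747.76; pay $553.25 → $194.51
Quarter 5: $194.51 +$3.31 interest = $197.82; pay $197.82 → $0.00
Total paid: $2,465.97

$2,465.97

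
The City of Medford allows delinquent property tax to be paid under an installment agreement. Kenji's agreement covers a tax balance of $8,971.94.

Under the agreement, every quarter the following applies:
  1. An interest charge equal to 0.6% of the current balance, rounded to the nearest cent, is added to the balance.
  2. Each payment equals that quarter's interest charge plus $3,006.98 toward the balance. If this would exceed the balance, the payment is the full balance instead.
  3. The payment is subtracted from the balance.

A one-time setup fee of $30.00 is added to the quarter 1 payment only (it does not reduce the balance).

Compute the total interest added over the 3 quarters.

$107.37

Quarter 1: opening $8,971.94; interest $53.83 → $9,025.77; payment $3,060.81 (+ $30.00 fee); balance $5,964.96
Quarter 2: opening $5,964.96; interest $35.79 → $6,000.75; payment $3,042.77; balance $2,957.98
Quarter 3: opening $2,957.98; interest $17.75 → $2,975.73; payment $2,975.73; balance $0.00
Total interest: $53.83 + $35.79 + $17.75 = $107.37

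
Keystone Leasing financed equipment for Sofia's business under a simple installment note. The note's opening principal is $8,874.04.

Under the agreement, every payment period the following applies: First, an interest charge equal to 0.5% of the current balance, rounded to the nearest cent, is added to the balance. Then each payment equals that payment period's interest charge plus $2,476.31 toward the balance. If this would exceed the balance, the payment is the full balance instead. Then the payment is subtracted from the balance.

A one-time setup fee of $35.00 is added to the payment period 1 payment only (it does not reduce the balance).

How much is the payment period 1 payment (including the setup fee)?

$2,555.68

Payment period 1: opening $8,874.04; interest $44.37 → $8,918.41; payment $2,520.68 (+ $35.00 fee); balance $6,397.73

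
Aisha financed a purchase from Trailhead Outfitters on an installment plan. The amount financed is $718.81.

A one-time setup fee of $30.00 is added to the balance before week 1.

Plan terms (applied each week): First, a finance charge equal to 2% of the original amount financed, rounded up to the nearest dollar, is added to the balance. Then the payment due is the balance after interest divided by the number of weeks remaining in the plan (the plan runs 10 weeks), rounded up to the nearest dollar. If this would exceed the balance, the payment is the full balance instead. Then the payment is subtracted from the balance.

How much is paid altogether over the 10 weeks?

Week 1: opening $748.81; interest $15.00 → $763.81; payment $77.00; balance $686.81
Week 2: opening $686.81; interest $15.00 → $701.81; payment $78.00; balance $623.81
Week 3: opening $623.81; interest $15.00 → $638.81; payment $80.00; balance $558.81
Week 4: opening $558.81; interest $15.00 → $573.81; payment $82.00; balance $491.81
Week 5: opening $491.81; interest $15.00 → $506.81; payment $85.00; balance $421.81
Week 6: opening $421.81; interest $15.00 → $436.81; payment $88.00; balance $348.81
Week 7: opening $348.81; interest $15.00 → $363.81; payment $91.00; balance $272.81
Week 8: opening $272.81; interest $15.00 → $287.81; payment $96.00; balance $191.81
Week 9: opening $191.81; interest $15.00 → $206.81; payment $104.00; balance $102.81
Week 10: opening $102.81; interest $15.00 → $117.81; payment $117.81; balance $0.00
Total paid: $898.81

$898.81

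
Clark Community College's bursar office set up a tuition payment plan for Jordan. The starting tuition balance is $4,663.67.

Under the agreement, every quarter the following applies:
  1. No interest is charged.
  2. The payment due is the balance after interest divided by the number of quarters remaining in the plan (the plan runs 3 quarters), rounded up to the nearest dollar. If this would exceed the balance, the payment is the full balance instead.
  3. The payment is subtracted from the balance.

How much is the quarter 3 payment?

Quarter 1: $4,663.67 − $1,555.00 → $3,108.67
Quarter 2: $3,108.67 − $1,555.00 → $1,553.67
Quarter 3: $1,553.67 − $1,553.67 → $0.00

$1,553.67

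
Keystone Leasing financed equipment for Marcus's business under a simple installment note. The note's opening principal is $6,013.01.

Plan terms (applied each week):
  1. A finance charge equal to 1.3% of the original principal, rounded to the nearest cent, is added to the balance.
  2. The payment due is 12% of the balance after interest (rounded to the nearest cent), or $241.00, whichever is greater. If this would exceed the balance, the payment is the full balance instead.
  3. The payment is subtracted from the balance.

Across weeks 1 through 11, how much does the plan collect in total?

Week 1: $6,013.01 +$78.17 interest = $6,091.18; pay $730.94 → $5,360.24
Week 2: $5,360.24 +$78.17 interest = $5,438.41; pay $652.61 → $4,785.80
Week 3: $4,785.80 +$78.17 interest = $4,863.97; pay $583.68 → $4,280.29
Week 4: $4,280.29 +$78.17 interest = $4,358.46; pay $523.02 → $3,835.44
Week 5: $3,835.44 +$78.17 interest = $3,913.61; pay $469.63 → $3,443.98
Week 6: $3,443.98 +$78.17 interest = $3,522.15; pay $422.66 → $3,099.49
Week 7: $3,099.49 +$78.17 interest = $3,177.66; pay $381.32 → $2,796.34
Week 8: $2,796.34 +$78.17 interest = $2,874.51; pay $344.94 → $2,529.57
Week 9: $2,529.57 +$78.17 interest = $2,607.74; pay $312.93 → $2,294.81
Week 10: $2,294.81 +$78.17 interest = $2,372.98; pay $284.76 → $2,088.22
Week 11: $2,088.22 +$78.17 interest = $2,166.39; pay $259.97 → $1,906.42
Total paid: $4,966.46

$4,966.46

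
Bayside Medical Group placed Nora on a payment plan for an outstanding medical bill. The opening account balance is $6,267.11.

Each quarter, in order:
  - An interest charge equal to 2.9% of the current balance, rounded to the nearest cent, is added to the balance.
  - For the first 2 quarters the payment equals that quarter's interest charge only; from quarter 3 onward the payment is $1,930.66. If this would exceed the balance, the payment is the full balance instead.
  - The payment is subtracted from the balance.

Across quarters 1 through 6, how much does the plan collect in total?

Quarter 1: $6,267.11 +$181.75 interest = $6,448.86; pay $181.75 → $6,267.11
Quarter 2: $6,267.11 +$181.75 interest = $6,448.86; pay $181.75 → $6,267.11
Quarter 3: $6,267.11 +$181.75 interest = $6,448.86; pay $1,930.66 → $4,518.20
Quarter 4: $4,518.20 +$131.03 interest = $4,649.23; pay $1,930.66 → $2,718.57
Quarter 5: $2,718.57 +$78.84 interest = $2,797.41; pay $1,930.66 → $866.75
Quarter 6: $866.75 +$25.14 interest = $891.89; pay $891.89 → $0.00
Total paid: $7,047.37

$7,047.37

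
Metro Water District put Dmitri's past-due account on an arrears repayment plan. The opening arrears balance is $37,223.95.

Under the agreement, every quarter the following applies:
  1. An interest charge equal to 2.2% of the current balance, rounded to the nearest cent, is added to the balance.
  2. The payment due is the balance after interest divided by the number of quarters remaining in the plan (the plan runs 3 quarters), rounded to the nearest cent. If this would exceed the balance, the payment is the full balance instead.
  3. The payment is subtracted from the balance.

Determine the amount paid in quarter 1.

$12,680.96

Quarter 1: opening $37,223.95; interest $818.93 → $38,042.88; payment $12,680.96; balance $25,361.92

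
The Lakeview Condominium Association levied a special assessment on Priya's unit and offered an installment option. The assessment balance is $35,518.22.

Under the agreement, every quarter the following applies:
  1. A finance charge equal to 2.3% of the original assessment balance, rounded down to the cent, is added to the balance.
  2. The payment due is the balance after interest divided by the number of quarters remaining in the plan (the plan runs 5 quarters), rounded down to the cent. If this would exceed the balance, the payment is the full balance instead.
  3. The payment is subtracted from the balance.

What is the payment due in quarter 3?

$7,743.56

Quarter 1: $35,518.22 +$816.91 interest = $36,335.13; pay $7,267.02 → $29,068.11
Quarter 2: $29,068.11 +$816.91 interest = $29,885.02; pay $7,471.25 → $22,413.77
Quarter 3: $22,413.77 +$816.91 interest = $23,230.68; pay $7,743.56 → $15,487.12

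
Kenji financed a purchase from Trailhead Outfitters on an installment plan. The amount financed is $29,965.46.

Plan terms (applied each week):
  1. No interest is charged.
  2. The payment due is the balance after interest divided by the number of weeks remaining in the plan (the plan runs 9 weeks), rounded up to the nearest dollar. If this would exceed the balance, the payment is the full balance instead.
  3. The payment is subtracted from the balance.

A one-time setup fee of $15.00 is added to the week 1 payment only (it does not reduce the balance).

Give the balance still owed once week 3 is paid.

$19,975.46

Week 1: opening $29,965.46; payment $3,330.00 (+ $15.00 fee); balance $26,635.46
Week 2: opening $26,635.46; payment $3,330.00; balance $23,305.46
Week 3: opening $23,305.46; payment $3,330.00; balance $19,975.46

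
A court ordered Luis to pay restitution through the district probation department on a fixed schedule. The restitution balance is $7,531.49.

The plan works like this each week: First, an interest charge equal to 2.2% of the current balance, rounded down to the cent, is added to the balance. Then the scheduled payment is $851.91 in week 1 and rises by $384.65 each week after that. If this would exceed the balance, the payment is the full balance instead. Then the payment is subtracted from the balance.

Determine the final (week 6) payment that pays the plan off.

$14.30

# | Opening | Interest | Payment | End bal
1 | $7,531.49 | $165.69 | $851.91 | $6,845.27
2 | $6,845.27 | $150.59 | $1,236.56 | $5,759.30
3 | $5,759.30 | $126.70 | $1,621.21 | $4,264.79
4 | $4,264.79 | $93.82 | $2,005.86 | $2,352.75
5 | $2,352.75 | $51.76 | $2,390.51 | $14.00
6 | $14.00 | $0.30 | $14.30 | $0.00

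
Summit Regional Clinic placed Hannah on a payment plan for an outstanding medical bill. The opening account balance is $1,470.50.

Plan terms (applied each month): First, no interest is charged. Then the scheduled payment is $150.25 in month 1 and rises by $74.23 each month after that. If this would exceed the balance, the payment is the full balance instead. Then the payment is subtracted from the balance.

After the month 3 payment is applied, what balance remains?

$797.06

# | Opening | Payment | End bal
1 | $1,470.50 | $150.25 | $1,320.25
2 | $1,320.25 | $224.48 | $1,095.77
3 | $1,095.77 | $298.71 | $797.06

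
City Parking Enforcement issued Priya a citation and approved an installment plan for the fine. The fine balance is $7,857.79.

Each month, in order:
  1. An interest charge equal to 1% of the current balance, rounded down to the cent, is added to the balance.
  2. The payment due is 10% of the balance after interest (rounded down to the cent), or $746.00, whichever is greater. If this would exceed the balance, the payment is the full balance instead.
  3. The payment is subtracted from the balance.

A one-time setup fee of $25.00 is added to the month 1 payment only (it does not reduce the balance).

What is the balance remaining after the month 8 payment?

$2,276.63

Month 1: $7,857.79 +$78.57 interest = $7,936.36; pay $793.63 (+ $25.00 fee) → $7,142.73
Month 2: $7,142.73 +$71.42 interest = $7,214.15; pay $746.00 → $6,468.15
Month 3: $6,468.15 +$64.68 interest = $6,532.83; pay $746.00 → $5,786.83
Month 4: $5,786.83 +$57.86 interest = $5,844.69; pay $746.00 → $5,098.69
Month 5: $5,098.69 +$50.98 interest = $5,149.67; pay $746.00 → $4,403.67
Month 6: $4,403.67 +$44.03 interest = $4,447.70; pay $746.00 → $3,701.70
Month 7: $3,701.70 +$37.01 interest = $3,738.71; pay $746.00 → $2,992.71
Month 8: $2,992.71 +$29.92 interest = $3,022.63; pay $746.00 → $2,276.63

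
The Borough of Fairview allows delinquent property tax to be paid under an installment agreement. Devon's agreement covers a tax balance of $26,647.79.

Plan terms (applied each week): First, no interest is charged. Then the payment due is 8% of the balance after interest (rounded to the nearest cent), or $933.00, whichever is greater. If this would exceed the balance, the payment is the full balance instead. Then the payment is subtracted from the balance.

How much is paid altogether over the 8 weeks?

$12,971.64

# | Opening | Payment | End bal
1 | $26,647.79 | $2,131.82 | $24,515.97
2 | $24,515.97 | $1,961.28 | $22,554.69
3 | $22,554.69 | $1,804.38 | $20,750.31
4 | $20,750.31 | $1,660.02 | $19,090.29
5 | $19,090.29 | $1,527.22 | $17,563.07
6 | $17,563.07 | $1,405.05 | $16,158.02
7 | $16,158.02 | $1,292.64 | $14,865.38
8 | $14,865.38 | $1,189.23 | $13,676.15
Total paid: $12,971.64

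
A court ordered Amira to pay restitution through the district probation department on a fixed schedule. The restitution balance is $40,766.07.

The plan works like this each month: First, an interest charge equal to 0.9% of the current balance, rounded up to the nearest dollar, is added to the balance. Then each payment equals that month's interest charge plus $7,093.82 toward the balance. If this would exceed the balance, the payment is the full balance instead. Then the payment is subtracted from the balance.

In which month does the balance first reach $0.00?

6

Month 1: $40,766.07 +$367.00 interest = $41,133.07; pay $7,460.82 → $33,672.25
Month 2: $33,672.25 +$304.00 interest = $33,976.25; pay $7,397.82 → $26,578.43
Month 3: $26,578.43 +$240.00 interest = $26,818.43; pay $7,333.82 → $19,484.61
Month 4: $19,484.61 +$176.00 interest = $19,660.61; pay $7,269.82 → $12,390.79
Month 5: $12,390.79 +$112.00 interest = $12,502.79; pay $7,205.82 → $5,296.97
Month 6: $5,296.97 +$48.00 interest = $5,344.97; pay $5,344.97 → $0.00
Balance reaches $0.00 in month 6.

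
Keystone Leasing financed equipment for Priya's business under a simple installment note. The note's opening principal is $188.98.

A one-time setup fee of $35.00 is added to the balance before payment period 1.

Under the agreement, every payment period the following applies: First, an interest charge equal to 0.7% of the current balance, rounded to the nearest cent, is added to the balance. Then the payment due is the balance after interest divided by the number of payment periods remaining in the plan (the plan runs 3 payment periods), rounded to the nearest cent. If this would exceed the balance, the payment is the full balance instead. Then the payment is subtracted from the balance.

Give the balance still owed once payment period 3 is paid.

$0.00

Payment period 1: $223.98 +$1.57 interest = $225.55; pay $75.18 → $150.37
Payment period 2: $150.37 +$1.05 interest = $151.42; pay $75.71 → $75.71
Payment period 3: $75.71 +$0.53 interest = $76.24; pay $76.24 → $0.00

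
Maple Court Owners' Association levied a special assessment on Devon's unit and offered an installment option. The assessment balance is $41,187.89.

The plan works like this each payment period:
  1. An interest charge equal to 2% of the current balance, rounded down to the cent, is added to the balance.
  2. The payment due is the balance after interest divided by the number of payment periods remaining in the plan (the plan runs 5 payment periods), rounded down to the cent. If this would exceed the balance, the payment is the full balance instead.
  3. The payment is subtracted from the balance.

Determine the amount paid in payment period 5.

Payment period 1: $41,187.89 +$823.75 interest = $42,011.64; pay $8,402.32 → $33,609.32
Payment period 2: $33,609.32 +$672.18 interest = $34,281.50; pay $8,570.37 → $25,711.13
Payment period 3: $25,711.13 +$514.22 interest = $26,225.35; pay $8,741.78 → $17,483.57
Payment period 4: $17,483.57 +$349.67 interest = $17,833.24; pay $8,916.62 → $8,916.62
Payment period 5: $8,916.62 +$178.33 interest = $9,094.95; pay $9,094.95 → $0.00

$9,094.95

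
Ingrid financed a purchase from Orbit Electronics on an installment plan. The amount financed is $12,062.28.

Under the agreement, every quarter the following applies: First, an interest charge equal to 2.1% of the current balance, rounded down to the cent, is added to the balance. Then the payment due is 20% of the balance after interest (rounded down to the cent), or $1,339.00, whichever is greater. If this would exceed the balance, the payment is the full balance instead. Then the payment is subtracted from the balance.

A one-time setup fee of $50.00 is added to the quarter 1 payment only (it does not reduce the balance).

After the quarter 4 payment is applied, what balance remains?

Quarter 1: $12,062.28 +$253.30 interest = $12,315.58; pay $2,463.11 (+ $50.00 fee) → $9,852.47
Quarter 2: $9,852.47 +$206.90 interest = $10,059.37; pay $2,011.87 → $8,047.50
Quarter 3: $8,047.50 +$168.99 interest = $8,216.49; pay $1,643.29 → $6,573.20
Quarter 4: $6,573.20 +$138.03 interest = $6,711.23; pay $1,342.24 → $5,368.99

$5,368.99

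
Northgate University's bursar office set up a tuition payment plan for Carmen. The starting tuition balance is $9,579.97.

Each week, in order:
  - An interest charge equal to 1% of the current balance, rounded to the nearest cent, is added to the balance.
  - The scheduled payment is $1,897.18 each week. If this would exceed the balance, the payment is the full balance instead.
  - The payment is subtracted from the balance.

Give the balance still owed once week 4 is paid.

$2,265.65

Week 1: $9,579.97 +$95.80 interest = $9,675.77; pay $1,897.18 → $7,778.59
Week 2: $7,778.59 +$77.79 interest = $7,856.38; pay $1,897.18 → $5,959.20
Week 3: $5,959.20 +$59.59 interest = $6,018.79; pay $1,897.18 → $4,121.61
Week 4: $4,121.61 +$41.22 interest = $4,162.83; pay $1,897.18 → $2,265.65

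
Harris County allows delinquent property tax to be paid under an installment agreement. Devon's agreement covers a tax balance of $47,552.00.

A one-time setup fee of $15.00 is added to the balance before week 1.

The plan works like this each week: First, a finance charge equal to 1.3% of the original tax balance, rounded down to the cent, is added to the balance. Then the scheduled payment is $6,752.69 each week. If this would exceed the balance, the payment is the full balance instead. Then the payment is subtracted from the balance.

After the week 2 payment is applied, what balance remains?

$35,297.96

Week 1: opening $47,567.00; interest $618.17 → $48,185.17; payment $6,752.69; balance $41,432.48
Week 2: opening $41,432.48; interest $618.17 → $42,050.65; payment $6,752.69; balance $35,297.96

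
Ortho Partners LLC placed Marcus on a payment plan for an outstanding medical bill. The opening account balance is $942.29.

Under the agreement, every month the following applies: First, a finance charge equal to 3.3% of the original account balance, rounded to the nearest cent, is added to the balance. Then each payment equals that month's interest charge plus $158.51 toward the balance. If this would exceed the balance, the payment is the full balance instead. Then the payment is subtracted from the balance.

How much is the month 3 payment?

$189.61

Month 1: $942.29 +$31.10 interest = $973.39; pay $189.61 → $783.78
Month 2: $783.78 +$31.10 interest = $814.88; pay $189.61 → $625.27
Month 3: $625.27 +$31.10 interest = $656.37; pay $189.61 → $466.76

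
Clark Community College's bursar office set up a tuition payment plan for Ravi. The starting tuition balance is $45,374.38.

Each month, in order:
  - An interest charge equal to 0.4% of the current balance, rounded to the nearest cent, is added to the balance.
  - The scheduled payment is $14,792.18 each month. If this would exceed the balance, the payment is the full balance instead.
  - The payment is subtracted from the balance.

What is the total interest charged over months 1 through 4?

Month 1: opening $45,374.38; interest $181.50 → $45,555.88; payment $14,792.18; balance $30,763.70
Month 2: opening $30,763.70; interest $123.05 → $30,886.75; payment $14,792.18; balance $16,094.57
Month 3: opening $16,094.57; interest $64.38 → $16,158.95; payment $14,792.18; balance $1,366.77
Month 4: opening $1,366.77; interest $5.47 → $1,372.24; payment $1,372.24; balance $0.00
Total interest: $181.50 + $123.05 + $64.38 + $5.47 = $374.40

$374.40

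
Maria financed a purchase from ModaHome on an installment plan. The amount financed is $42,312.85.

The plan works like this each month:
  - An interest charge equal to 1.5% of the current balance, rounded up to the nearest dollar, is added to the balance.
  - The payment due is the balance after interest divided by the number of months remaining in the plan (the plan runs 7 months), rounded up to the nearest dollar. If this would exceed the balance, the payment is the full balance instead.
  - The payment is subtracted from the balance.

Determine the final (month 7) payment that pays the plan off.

$6,709.85

# | Opening | Interest | Payment | End bal
1 | $42,312.85 | $635.00 | $6,136.00 | $36,811.85
2 | $36,811.85 | $553.00 | $6,228.00 | $31,136.85
3 | $31,136.85 | $468.00 | $6,321.00 | $25,283.85
4 | $25,283.85 | $380.00 | $6,416.00 | $19,247.85
5 | $19,247.85 | $289.00 | $6,513.00 | $13,023.85
6 | $13,023.85 | $196.00 | $6,610.00 | $6,609.85
7 | $6,609.85 | $100.00 | $6,709.85 | $0.00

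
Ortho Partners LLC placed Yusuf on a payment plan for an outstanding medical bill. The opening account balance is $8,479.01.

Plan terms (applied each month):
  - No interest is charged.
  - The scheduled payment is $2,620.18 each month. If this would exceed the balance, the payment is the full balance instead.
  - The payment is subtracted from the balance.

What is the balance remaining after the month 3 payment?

$618.47

# | Opening | Payment | End bal
1 | $8,479.01 | $2,620.18 | $5,858.83
2 | $5,858.83 | $2,620.18 | $3,238.65
3 | $3,238.65 | $2,620.18 | $618.47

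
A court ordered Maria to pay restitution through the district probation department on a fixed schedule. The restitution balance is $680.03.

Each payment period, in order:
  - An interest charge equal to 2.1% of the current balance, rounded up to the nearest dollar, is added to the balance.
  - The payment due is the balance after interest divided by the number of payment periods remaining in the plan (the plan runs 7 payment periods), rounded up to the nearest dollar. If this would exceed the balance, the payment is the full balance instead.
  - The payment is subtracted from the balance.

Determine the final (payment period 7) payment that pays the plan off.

Payment period 1: $680.03 +$15.00 interest = $695.03; pay $100.00 → $595.03
Payment period 2: $595.03 +$13.00 interest = $608.03; pay $102.00 → $506.03
Payment period 3: $506.03 +$11.00 interest = $517.03; pay $104.00 → $413.03
Payment period 4: $413.03 +$9.00 interest = $422.03; pay $106.00 → $316.03
Payment period 5: $316.03 +$7.00 interest = $323.03; pay $108.00 → $215.03
Payment period 6: $215.03 +$5.00 interest = $220.03; pay $111.00 → $109.03
Payment period 7: $109.03 +$3.00 interest = $112.03; pay $112.03 → $0.00

$112.03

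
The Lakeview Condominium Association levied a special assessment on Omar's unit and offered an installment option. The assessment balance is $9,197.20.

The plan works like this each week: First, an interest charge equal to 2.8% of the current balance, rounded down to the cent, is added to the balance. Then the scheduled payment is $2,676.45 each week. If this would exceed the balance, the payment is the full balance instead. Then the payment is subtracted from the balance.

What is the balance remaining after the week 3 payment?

Week 1: opening $9,197.20; interest $257.52 → $9,454.72; payment $2,676.45; balance $6,778.27
Week 2: opening $6,778.27; interest $189.79 → $6,968.06; payment $2,676.45; balance $4,291.61
Week 3: opening $4,291.61; interest $120.16 → $4,411.77; payment $2,676.45; balance $1,735.32

$1,735.32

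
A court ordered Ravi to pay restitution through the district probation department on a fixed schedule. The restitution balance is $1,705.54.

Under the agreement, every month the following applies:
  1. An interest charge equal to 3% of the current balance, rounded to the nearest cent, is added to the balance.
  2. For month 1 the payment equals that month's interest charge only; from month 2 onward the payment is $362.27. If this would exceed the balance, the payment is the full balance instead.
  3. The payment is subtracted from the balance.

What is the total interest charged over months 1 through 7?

$212.45

Month 1: $1,705.54 +$51.17 interest = $1,756.71; pay $51.17 → $1,705.54
Month 2: $1,705.54 +$51.17 interest = $1,756.71; pay $362.27 → $1,394.44
Month 3: $1,394.44 +$41.83 interest = $1,436.27; pay $362.27 → $1,074.00
Month 4: $1,074.00 +$32.22 interest = $1,106.22; pay $362.27 → $743.95
Month 5: $743.95 +$22.32 interest = $766.27; pay $362.27 → $404.00
Month 6: $404.00 +$12.12 interest = $416.12; pay $362.27 → $53.85
Month 7: $53.85 +$1.62 interest = $55.47; pay $55.47 → $0.00
Total interest: $51.17 + $51.17 + $41.83 + $32.22 + $22.32 + $12.12 + $1.62 = $212.45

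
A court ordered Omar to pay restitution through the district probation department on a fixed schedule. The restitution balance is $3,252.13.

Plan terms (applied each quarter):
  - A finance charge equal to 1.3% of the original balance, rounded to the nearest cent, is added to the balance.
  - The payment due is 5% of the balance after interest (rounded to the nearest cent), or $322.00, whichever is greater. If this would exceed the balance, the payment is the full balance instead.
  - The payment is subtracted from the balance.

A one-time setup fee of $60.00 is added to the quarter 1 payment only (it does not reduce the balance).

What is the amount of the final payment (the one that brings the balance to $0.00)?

$217.49

Quarter 1: opening $3,252.13; interest $42.28 → $3,294.41; payment $322.00 (+ $60.00 fee); balance $2,972.41
Quarter 2: opening $2,972.41; interest $42.28 → $3,014.69; payment $322.00; balance $2,692.69
Quarter 3: opening $2,692.69; interest $42.28 → $2,734.97; payment $322.00; balance $2,412.97
Quarter 4: opening $2,412.97; interest $42.28 → $2,455.25; payment $322.00; balance $2,133.25
Quarter 5: opening $2,133.25; interest $42.28 → $2,175.53; payment $322.00; balance $1,853.53
Quarter 6: opening $1,853.53; interest $42.28 → $1,895.81; payment $322.00; balance $1,573.81
Quarter 7: opening $1,573.81; interest $42.28 → $1,616.09; payment $322.00; balance $1,294.09
Quarter 8: opening $1,294.09; interest $42.28 → $1,336.37; payment $322.00; balance $1,014.37
Quarter 9: opening $1,014.37; interest $42.28 → $1,056.65; payment $322.00; balance $734.65
Quarter 10: opening $734.65; interest $42.28 → $776.93; payment $322.00; balance $454.93
Quarter 11: opening $454.93; interest $42.28 → $497.21; payment $322.00; balance $175.21
Quarter 12: opening $175.21; interest $42.28 → $217.49; payment $217.49; balance $0.00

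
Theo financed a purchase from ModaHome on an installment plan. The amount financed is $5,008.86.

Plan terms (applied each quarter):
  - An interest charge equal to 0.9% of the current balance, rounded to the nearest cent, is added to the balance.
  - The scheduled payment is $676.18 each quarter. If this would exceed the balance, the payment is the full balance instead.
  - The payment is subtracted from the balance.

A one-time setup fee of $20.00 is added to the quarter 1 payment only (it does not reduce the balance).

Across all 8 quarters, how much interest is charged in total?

$198.70

Quarter 1: opening $5,008.86; interest $45.08 → $5,053.94; payment $676.18 (+ $20.00 fee); balance $4,377.76
Quarter 2: opening $4,377.76; interest $39.40 → $4,417.16; payment $676.18; balance $3,740.98
Quarter 3: opening $3,740.98; interest $33.67 → $3,774.65; payment $676.18; balance $3,098.47
Quarter 4: opening $3,098.47; interest $27.89 → $3,126.36; payment $676.18; balance $2,450.18
Quarter 5: opening $2,450.18; interest $22.05 → $2,472.23; payment $676.18; balance $1,796.05
Quarter 6: opening $1,796.05; interest $16.16 → $1,812.21; payment $676.18; balance $1,136.03
Quarter 7: opening $1,136.03; interest $10.22 → $1,146.25; payment $676.18; balance $470.07
Quarter 8: opening $470.07; interest $4.23 → $474.30; payment $474.30; balance $0.00
Total interest: $45.08 + $39.40 + $33.67 + $27.89 + $22.05 + $16.16 + $10.22 + $4.23 = $198.70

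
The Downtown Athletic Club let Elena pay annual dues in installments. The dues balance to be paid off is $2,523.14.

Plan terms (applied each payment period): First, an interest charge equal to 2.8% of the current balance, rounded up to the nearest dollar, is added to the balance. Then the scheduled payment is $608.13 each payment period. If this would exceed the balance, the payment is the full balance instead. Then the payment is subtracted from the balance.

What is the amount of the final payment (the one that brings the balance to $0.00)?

$291.62

Payment period 1: opening $2,523.14; interest $71.00 → $2,594.14; payment $608.13; balance $1,986.01
Payment period 2: opening $1,986.01; interest $56.00 → $2,042.01; payment $608.13; balance $1,433.88
Payment period 3: opening $1,433.88; interest $41.00 → $1,474.88; payment $608.13; balance $866.75
Payment period 4: opening $866.75; interest $25.00 → $891.75; payment $608.13; balance $283.62
Payment period 5: opening $283.62; interest $8.00 → $291.62; payment $291.62; balance $0.00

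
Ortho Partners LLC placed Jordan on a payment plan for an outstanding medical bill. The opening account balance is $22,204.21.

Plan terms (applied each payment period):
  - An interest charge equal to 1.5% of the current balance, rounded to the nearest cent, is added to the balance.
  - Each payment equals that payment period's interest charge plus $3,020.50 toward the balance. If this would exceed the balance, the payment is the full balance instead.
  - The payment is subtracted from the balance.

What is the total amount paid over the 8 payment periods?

$23,600.11

Payment period 1: $22,204.21 +$333.06 interest = $22,537.27; pay $3,353.56 → $19,183.71
Payment period 2: $19,183.71 +$287.76 interest = $19,471.47; pay $3,308.26 → $16,163.21
Payment period 3: $16,163.21 +$242.45 interest = $16,405.66; pay $3,262.95 → $13,142.71
Payment period 4: $13,142.71 +$197.14 interest = $13,339.85; pay $3,217.64 → $10,122.21
Payment period 5: $10,122.21 +$151.83 interest = $10,274.04; pay $3,172.33 → $7,101.71
Payment period 6: $7,101.71 +$106.53 interest = $7,208.24; pay $3,127.03 → $4,081.21
Payment period 7: $4,081.21 +$61.22 interest = $4,142.43; pay $3,081.72 → $1,060.71
Payment period 8: $1,060.71 +$15.91 interest = $1,076.62; pay $1,076.62 → $0.00
Total paid: $23,600.11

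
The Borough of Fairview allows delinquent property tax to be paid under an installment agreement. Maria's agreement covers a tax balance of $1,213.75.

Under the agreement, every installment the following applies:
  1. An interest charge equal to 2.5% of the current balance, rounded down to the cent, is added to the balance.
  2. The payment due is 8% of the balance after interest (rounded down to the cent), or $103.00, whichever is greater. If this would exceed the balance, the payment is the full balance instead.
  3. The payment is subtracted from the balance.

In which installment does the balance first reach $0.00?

15

# | Opening | Interest | Payment | End bal
1 | $1,213.75 | $30.34 | $103.00 | $1,141.09
2 | $1,141.09 | $28.52 | $103.00 | $1,066.61
3 | $1,066.61 | $26.66 | $103.00 | $990.27
4 | $990.27 | $24.75 | $103.00 | $912.02
5 | $912.02 | $22.80 | $103.00 | $831.82
6 | $831.82 | $20.79 | $103.00 | $749.61
7 | $749.61 | $18.74 | $103.00 | $665.35
8 | $665.35 | $16.63 | $103.00 | $578.98
9 | $578.98 | $14.47 | $103.00 | $490.45
10 | $490.45 | $12.26 | $103.00 | $399.71
11 | $399.71 | $9.99 | $103.00 | $306.70
12 | $306.70 | $7.66 | $103.00 | $211.36
13 | $211.36 | $5.28 | $103.00 | $113.64
14 | $113.64 | $2.84 | $103.00 | $13.48
15 | $13.48 | $0.33 | $13.81 | $0.00
Balance reaches $0.00 in installment 15.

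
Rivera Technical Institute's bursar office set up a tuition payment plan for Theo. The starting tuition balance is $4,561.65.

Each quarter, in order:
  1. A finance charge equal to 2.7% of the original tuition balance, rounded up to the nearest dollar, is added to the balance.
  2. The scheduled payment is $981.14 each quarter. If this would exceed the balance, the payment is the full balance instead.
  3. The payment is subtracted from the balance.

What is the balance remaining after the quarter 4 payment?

Quarter 1: opening $4,561.65; interest $124.00 → $4,685.65; payment $981.14; balance $3,704.51
Quarter 2: opening $3,704.51; interest $124.00 → $3,828.51; payment $981.14; balance $2,847.37
Quarter 3: opening $2,847.37; interest $124.00 → $2,971.37; payment $981.14; balance $1,990.23
Quarter 4: opening $1,990.23; interest $124.00 → $2,114.23; payment $981.14; balance $1,133.09

$1,133.09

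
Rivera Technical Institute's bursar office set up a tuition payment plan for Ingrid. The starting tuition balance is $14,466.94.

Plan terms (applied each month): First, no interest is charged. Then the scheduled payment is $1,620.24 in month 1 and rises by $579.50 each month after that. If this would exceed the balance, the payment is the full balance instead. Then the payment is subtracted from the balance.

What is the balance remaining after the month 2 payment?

$10,646.96

Month 1: $14,466.94 − $1,620.24 → $12,846.70
Month 2: $12,846.70 − $2,199.74 → $10,646.96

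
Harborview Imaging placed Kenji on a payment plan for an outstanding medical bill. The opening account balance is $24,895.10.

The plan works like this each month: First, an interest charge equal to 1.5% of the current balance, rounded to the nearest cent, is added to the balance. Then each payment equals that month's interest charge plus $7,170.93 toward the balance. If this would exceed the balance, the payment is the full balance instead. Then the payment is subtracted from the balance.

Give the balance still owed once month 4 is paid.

Month 1: $24,895.10 +$373.43 interest = $25,268.53; pay $7,544.36 → $17,724.17
Month 2: $17,724.17 +$265.86 interest = $17,990.03; pay $7,436.79 → $10,553.24
Month 3: $10,553.24 +$158.30 interest = $10,711.54; pay $7,329.23 → $3,382.31
Month 4: $3,382.31 +$50.73 interest = $3,433.04; pay $3,433.04 → $0.00

$0.00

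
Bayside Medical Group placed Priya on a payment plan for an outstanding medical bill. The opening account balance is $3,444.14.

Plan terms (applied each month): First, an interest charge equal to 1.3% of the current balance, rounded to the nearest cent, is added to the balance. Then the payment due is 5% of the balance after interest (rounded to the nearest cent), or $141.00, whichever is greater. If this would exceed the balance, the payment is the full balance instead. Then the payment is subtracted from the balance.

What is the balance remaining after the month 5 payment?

$2,842.79

Month 1: opening $3,444.14; interest $44.77 → $3,488.91; payment $174.45; balance $3,314.46
Month 2: opening $3,314.46; interest $43.09 → $3,357.55; payment $167.88; balance $3,189.67
Month 3: opening $3,189.67; interest $41.47 → $3,231.14; payment $161.56; balance $3,069.58
Month 4: opening $3,069.58; interest $39.90 → $3,109.48; payment $155.47; balance $2,954.01
Month 5: opening $2,954.01; interest $38.40 → $2,992.41; payment $149.62; balance $2,842.79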